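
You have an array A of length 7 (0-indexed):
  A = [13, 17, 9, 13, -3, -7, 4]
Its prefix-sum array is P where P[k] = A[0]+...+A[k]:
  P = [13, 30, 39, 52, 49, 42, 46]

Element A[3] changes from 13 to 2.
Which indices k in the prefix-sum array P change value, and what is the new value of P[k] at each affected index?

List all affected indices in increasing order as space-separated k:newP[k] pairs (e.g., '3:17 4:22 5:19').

P[k] = A[0] + ... + A[k]
P[k] includes A[3] iff k >= 3
Affected indices: 3, 4, ..., 6; delta = -11
  P[3]: 52 + -11 = 41
  P[4]: 49 + -11 = 38
  P[5]: 42 + -11 = 31
  P[6]: 46 + -11 = 35

Answer: 3:41 4:38 5:31 6:35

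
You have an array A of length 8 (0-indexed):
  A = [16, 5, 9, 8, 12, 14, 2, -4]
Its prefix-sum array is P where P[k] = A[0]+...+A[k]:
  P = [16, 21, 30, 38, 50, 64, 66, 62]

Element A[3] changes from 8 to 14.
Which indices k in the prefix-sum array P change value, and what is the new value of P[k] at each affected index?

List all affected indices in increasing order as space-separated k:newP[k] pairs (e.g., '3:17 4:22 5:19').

P[k] = A[0] + ... + A[k]
P[k] includes A[3] iff k >= 3
Affected indices: 3, 4, ..., 7; delta = 6
  P[3]: 38 + 6 = 44
  P[4]: 50 + 6 = 56
  P[5]: 64 + 6 = 70
  P[6]: 66 + 6 = 72
  P[7]: 62 + 6 = 68

Answer: 3:44 4:56 5:70 6:72 7:68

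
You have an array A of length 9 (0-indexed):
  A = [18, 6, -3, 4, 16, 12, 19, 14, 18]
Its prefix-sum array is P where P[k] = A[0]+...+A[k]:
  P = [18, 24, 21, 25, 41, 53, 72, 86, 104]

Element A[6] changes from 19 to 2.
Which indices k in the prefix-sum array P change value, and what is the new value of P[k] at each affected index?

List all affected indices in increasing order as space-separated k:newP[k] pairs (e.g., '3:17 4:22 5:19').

P[k] = A[0] + ... + A[k]
P[k] includes A[6] iff k >= 6
Affected indices: 6, 7, ..., 8; delta = -17
  P[6]: 72 + -17 = 55
  P[7]: 86 + -17 = 69
  P[8]: 104 + -17 = 87

Answer: 6:55 7:69 8:87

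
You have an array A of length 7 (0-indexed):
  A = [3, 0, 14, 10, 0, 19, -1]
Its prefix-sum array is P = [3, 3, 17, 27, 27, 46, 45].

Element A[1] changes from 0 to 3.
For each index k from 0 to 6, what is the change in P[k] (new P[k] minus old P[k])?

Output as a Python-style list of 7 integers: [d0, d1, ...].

Element change: A[1] 0 -> 3, delta = 3
For k < 1: P[k] unchanged, delta_P[k] = 0
For k >= 1: P[k] shifts by exactly 3
Delta array: [0, 3, 3, 3, 3, 3, 3]

Answer: [0, 3, 3, 3, 3, 3, 3]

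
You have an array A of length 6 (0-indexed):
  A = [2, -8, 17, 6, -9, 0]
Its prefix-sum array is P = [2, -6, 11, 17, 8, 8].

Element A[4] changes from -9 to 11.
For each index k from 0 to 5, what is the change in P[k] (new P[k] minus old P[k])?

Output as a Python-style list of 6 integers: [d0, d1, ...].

Answer: [0, 0, 0, 0, 20, 20]

Derivation:
Element change: A[4] -9 -> 11, delta = 20
For k < 4: P[k] unchanged, delta_P[k] = 0
For k >= 4: P[k] shifts by exactly 20
Delta array: [0, 0, 0, 0, 20, 20]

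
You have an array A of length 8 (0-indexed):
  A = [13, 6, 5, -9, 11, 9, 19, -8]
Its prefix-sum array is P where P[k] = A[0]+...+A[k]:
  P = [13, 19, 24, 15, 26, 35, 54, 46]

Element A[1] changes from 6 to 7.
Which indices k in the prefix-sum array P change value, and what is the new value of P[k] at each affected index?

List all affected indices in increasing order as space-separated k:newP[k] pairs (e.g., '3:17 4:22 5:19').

P[k] = A[0] + ... + A[k]
P[k] includes A[1] iff k >= 1
Affected indices: 1, 2, ..., 7; delta = 1
  P[1]: 19 + 1 = 20
  P[2]: 24 + 1 = 25
  P[3]: 15 + 1 = 16
  P[4]: 26 + 1 = 27
  P[5]: 35 + 1 = 36
  P[6]: 54 + 1 = 55
  P[7]: 46 + 1 = 47

Answer: 1:20 2:25 3:16 4:27 5:36 6:55 7:47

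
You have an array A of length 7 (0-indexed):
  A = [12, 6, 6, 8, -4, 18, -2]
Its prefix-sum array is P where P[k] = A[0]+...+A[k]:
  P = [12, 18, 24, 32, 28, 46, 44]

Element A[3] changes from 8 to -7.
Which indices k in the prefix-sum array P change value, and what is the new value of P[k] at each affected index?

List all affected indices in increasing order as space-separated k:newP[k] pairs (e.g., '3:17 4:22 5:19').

Answer: 3:17 4:13 5:31 6:29

Derivation:
P[k] = A[0] + ... + A[k]
P[k] includes A[3] iff k >= 3
Affected indices: 3, 4, ..., 6; delta = -15
  P[3]: 32 + -15 = 17
  P[4]: 28 + -15 = 13
  P[5]: 46 + -15 = 31
  P[6]: 44 + -15 = 29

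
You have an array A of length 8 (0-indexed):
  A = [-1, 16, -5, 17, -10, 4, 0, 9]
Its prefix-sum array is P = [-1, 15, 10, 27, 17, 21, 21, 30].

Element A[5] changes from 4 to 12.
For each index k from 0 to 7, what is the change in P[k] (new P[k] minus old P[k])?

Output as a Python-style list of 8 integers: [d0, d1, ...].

Element change: A[5] 4 -> 12, delta = 8
For k < 5: P[k] unchanged, delta_P[k] = 0
For k >= 5: P[k] shifts by exactly 8
Delta array: [0, 0, 0, 0, 0, 8, 8, 8]

Answer: [0, 0, 0, 0, 0, 8, 8, 8]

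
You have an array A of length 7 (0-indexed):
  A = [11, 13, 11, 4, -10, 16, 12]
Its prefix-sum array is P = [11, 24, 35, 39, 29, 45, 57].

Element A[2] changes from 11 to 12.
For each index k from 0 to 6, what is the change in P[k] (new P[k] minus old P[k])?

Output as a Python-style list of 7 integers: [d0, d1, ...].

Element change: A[2] 11 -> 12, delta = 1
For k < 2: P[k] unchanged, delta_P[k] = 0
For k >= 2: P[k] shifts by exactly 1
Delta array: [0, 0, 1, 1, 1, 1, 1]

Answer: [0, 0, 1, 1, 1, 1, 1]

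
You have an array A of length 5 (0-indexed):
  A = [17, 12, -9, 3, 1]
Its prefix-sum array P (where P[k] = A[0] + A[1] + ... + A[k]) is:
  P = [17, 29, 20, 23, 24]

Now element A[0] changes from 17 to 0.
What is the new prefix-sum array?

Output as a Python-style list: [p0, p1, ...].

Change: A[0] 17 -> 0, delta = -17
P[k] for k < 0: unchanged (A[0] not included)
P[k] for k >= 0: shift by delta = -17
  P[0] = 17 + -17 = 0
  P[1] = 29 + -17 = 12
  P[2] = 20 + -17 = 3
  P[3] = 23 + -17 = 6
  P[4] = 24 + -17 = 7

Answer: [0, 12, 3, 6, 7]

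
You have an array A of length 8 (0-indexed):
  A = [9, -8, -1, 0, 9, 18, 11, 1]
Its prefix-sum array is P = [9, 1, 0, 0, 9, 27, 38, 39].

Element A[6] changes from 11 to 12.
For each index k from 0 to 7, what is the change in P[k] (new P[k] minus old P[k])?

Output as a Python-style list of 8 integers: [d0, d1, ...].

Answer: [0, 0, 0, 0, 0, 0, 1, 1]

Derivation:
Element change: A[6] 11 -> 12, delta = 1
For k < 6: P[k] unchanged, delta_P[k] = 0
For k >= 6: P[k] shifts by exactly 1
Delta array: [0, 0, 0, 0, 0, 0, 1, 1]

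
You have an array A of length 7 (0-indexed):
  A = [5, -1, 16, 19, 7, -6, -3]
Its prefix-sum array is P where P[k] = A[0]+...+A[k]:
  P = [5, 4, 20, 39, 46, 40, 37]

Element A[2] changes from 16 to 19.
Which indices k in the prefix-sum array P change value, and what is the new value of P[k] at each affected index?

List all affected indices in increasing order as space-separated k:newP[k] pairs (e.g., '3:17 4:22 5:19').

P[k] = A[0] + ... + A[k]
P[k] includes A[2] iff k >= 2
Affected indices: 2, 3, ..., 6; delta = 3
  P[2]: 20 + 3 = 23
  P[3]: 39 + 3 = 42
  P[4]: 46 + 3 = 49
  P[5]: 40 + 3 = 43
  P[6]: 37 + 3 = 40

Answer: 2:23 3:42 4:49 5:43 6:40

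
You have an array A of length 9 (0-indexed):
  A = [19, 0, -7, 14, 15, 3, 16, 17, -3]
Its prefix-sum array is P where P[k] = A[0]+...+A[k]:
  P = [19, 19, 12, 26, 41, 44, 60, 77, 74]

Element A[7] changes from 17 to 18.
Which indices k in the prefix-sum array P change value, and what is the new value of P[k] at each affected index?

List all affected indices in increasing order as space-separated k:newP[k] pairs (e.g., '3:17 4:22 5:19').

Answer: 7:78 8:75

Derivation:
P[k] = A[0] + ... + A[k]
P[k] includes A[7] iff k >= 7
Affected indices: 7, 8, ..., 8; delta = 1
  P[7]: 77 + 1 = 78
  P[8]: 74 + 1 = 75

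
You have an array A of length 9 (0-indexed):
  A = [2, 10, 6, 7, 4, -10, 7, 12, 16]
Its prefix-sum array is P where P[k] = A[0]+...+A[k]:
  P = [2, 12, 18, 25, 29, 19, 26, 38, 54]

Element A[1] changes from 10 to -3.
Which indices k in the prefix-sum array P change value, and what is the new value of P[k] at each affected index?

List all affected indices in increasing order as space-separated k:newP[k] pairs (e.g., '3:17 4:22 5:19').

P[k] = A[0] + ... + A[k]
P[k] includes A[1] iff k >= 1
Affected indices: 1, 2, ..., 8; delta = -13
  P[1]: 12 + -13 = -1
  P[2]: 18 + -13 = 5
  P[3]: 25 + -13 = 12
  P[4]: 29 + -13 = 16
  P[5]: 19 + -13 = 6
  P[6]: 26 + -13 = 13
  P[7]: 38 + -13 = 25
  P[8]: 54 + -13 = 41

Answer: 1:-1 2:5 3:12 4:16 5:6 6:13 7:25 8:41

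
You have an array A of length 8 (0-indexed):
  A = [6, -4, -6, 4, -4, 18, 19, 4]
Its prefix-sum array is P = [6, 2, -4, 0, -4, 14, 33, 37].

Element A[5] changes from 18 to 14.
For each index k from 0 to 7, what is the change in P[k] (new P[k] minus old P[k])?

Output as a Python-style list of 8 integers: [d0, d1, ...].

Element change: A[5] 18 -> 14, delta = -4
For k < 5: P[k] unchanged, delta_P[k] = 0
For k >= 5: P[k] shifts by exactly -4
Delta array: [0, 0, 0, 0, 0, -4, -4, -4]

Answer: [0, 0, 0, 0, 0, -4, -4, -4]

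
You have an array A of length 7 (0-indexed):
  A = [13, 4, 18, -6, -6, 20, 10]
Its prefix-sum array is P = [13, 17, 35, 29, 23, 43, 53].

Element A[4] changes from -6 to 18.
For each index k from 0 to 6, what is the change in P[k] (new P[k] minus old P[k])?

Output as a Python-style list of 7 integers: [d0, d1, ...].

Answer: [0, 0, 0, 0, 24, 24, 24]

Derivation:
Element change: A[4] -6 -> 18, delta = 24
For k < 4: P[k] unchanged, delta_P[k] = 0
For k >= 4: P[k] shifts by exactly 24
Delta array: [0, 0, 0, 0, 24, 24, 24]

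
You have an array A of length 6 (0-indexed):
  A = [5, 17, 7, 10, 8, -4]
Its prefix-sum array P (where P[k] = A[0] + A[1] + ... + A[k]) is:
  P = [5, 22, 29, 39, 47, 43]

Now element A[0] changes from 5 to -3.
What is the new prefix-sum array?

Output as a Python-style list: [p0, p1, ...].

Change: A[0] 5 -> -3, delta = -8
P[k] for k < 0: unchanged (A[0] not included)
P[k] for k >= 0: shift by delta = -8
  P[0] = 5 + -8 = -3
  P[1] = 22 + -8 = 14
  P[2] = 29 + -8 = 21
  P[3] = 39 + -8 = 31
  P[4] = 47 + -8 = 39
  P[5] = 43 + -8 = 35

Answer: [-3, 14, 21, 31, 39, 35]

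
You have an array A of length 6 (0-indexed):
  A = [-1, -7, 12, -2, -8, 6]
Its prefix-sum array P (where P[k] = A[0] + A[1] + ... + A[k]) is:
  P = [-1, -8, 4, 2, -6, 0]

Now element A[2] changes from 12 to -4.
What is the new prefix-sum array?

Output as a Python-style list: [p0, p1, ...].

Answer: [-1, -8, -12, -14, -22, -16]

Derivation:
Change: A[2] 12 -> -4, delta = -16
P[k] for k < 2: unchanged (A[2] not included)
P[k] for k >= 2: shift by delta = -16
  P[0] = -1 + 0 = -1
  P[1] = -8 + 0 = -8
  P[2] = 4 + -16 = -12
  P[3] = 2 + -16 = -14
  P[4] = -6 + -16 = -22
  P[5] = 0 + -16 = -16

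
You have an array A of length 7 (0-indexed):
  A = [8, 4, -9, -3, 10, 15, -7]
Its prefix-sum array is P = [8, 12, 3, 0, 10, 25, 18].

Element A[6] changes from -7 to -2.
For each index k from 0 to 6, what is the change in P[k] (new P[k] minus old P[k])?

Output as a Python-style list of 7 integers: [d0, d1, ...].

Element change: A[6] -7 -> -2, delta = 5
For k < 6: P[k] unchanged, delta_P[k] = 0
For k >= 6: P[k] shifts by exactly 5
Delta array: [0, 0, 0, 0, 0, 0, 5]

Answer: [0, 0, 0, 0, 0, 0, 5]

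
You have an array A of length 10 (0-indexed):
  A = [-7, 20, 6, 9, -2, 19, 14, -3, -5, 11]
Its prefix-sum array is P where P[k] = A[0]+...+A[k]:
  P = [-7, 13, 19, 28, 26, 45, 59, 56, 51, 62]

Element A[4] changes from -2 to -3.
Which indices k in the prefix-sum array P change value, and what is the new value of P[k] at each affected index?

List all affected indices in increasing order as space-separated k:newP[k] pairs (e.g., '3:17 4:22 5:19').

Answer: 4:25 5:44 6:58 7:55 8:50 9:61

Derivation:
P[k] = A[0] + ... + A[k]
P[k] includes A[4] iff k >= 4
Affected indices: 4, 5, ..., 9; delta = -1
  P[4]: 26 + -1 = 25
  P[5]: 45 + -1 = 44
  P[6]: 59 + -1 = 58
  P[7]: 56 + -1 = 55
  P[8]: 51 + -1 = 50
  P[9]: 62 + -1 = 61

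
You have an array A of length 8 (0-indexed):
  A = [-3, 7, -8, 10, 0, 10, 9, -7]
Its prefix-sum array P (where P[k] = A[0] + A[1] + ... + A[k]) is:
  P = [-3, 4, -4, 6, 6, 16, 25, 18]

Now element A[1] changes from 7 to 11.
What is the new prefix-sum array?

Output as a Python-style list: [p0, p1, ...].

Answer: [-3, 8, 0, 10, 10, 20, 29, 22]

Derivation:
Change: A[1] 7 -> 11, delta = 4
P[k] for k < 1: unchanged (A[1] not included)
P[k] for k >= 1: shift by delta = 4
  P[0] = -3 + 0 = -3
  P[1] = 4 + 4 = 8
  P[2] = -4 + 4 = 0
  P[3] = 6 + 4 = 10
  P[4] = 6 + 4 = 10
  P[5] = 16 + 4 = 20
  P[6] = 25 + 4 = 29
  P[7] = 18 + 4 = 22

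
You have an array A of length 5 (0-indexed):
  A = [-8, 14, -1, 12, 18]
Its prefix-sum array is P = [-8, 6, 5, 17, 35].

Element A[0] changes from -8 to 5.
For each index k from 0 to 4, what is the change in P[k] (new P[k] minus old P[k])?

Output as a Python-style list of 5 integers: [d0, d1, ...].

Element change: A[0] -8 -> 5, delta = 13
For k < 0: P[k] unchanged, delta_P[k] = 0
For k >= 0: P[k] shifts by exactly 13
Delta array: [13, 13, 13, 13, 13]

Answer: [13, 13, 13, 13, 13]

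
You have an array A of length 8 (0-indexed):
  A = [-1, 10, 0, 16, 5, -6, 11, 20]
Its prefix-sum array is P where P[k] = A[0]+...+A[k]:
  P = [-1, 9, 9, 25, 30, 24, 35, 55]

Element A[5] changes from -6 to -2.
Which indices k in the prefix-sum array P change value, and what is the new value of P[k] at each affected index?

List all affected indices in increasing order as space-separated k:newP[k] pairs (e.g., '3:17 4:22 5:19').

Answer: 5:28 6:39 7:59

Derivation:
P[k] = A[0] + ... + A[k]
P[k] includes A[5] iff k >= 5
Affected indices: 5, 6, ..., 7; delta = 4
  P[5]: 24 + 4 = 28
  P[6]: 35 + 4 = 39
  P[7]: 55 + 4 = 59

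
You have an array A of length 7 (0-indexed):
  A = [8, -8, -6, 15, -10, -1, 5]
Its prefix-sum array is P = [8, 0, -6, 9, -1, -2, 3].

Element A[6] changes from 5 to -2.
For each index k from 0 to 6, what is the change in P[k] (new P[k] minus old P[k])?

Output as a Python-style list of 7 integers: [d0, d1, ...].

Answer: [0, 0, 0, 0, 0, 0, -7]

Derivation:
Element change: A[6] 5 -> -2, delta = -7
For k < 6: P[k] unchanged, delta_P[k] = 0
For k >= 6: P[k] shifts by exactly -7
Delta array: [0, 0, 0, 0, 0, 0, -7]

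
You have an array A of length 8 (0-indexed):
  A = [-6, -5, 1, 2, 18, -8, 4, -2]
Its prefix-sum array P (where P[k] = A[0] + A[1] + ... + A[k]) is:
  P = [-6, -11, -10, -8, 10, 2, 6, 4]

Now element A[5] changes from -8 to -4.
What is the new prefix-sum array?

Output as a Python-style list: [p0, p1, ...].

Answer: [-6, -11, -10, -8, 10, 6, 10, 8]

Derivation:
Change: A[5] -8 -> -4, delta = 4
P[k] for k < 5: unchanged (A[5] not included)
P[k] for k >= 5: shift by delta = 4
  P[0] = -6 + 0 = -6
  P[1] = -11 + 0 = -11
  P[2] = -10 + 0 = -10
  P[3] = -8 + 0 = -8
  P[4] = 10 + 0 = 10
  P[5] = 2 + 4 = 6
  P[6] = 6 + 4 = 10
  P[7] = 4 + 4 = 8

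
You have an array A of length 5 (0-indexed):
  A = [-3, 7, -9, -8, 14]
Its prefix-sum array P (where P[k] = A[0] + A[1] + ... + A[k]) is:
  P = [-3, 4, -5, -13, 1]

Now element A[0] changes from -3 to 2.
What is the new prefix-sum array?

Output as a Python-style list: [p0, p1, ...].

Change: A[0] -3 -> 2, delta = 5
P[k] for k < 0: unchanged (A[0] not included)
P[k] for k >= 0: shift by delta = 5
  P[0] = -3 + 5 = 2
  P[1] = 4 + 5 = 9
  P[2] = -5 + 5 = 0
  P[3] = -13 + 5 = -8
  P[4] = 1 + 5 = 6

Answer: [2, 9, 0, -8, 6]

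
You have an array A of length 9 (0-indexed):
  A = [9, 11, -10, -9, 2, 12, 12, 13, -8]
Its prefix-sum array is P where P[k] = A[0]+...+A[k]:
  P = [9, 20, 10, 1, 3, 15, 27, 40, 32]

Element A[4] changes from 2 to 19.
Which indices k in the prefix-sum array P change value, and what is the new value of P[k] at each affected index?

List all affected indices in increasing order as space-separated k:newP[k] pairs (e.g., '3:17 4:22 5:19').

P[k] = A[0] + ... + A[k]
P[k] includes A[4] iff k >= 4
Affected indices: 4, 5, ..., 8; delta = 17
  P[4]: 3 + 17 = 20
  P[5]: 15 + 17 = 32
  P[6]: 27 + 17 = 44
  P[7]: 40 + 17 = 57
  P[8]: 32 + 17 = 49

Answer: 4:20 5:32 6:44 7:57 8:49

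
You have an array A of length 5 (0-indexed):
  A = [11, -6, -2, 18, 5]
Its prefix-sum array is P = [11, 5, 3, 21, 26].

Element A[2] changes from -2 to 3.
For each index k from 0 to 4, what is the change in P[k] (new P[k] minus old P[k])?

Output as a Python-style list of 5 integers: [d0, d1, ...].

Element change: A[2] -2 -> 3, delta = 5
For k < 2: P[k] unchanged, delta_P[k] = 0
For k >= 2: P[k] shifts by exactly 5
Delta array: [0, 0, 5, 5, 5]

Answer: [0, 0, 5, 5, 5]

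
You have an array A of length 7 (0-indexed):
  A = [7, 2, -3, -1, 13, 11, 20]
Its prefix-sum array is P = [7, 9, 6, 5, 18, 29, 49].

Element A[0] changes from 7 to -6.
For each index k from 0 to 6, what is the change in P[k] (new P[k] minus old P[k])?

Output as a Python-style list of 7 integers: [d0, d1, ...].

Element change: A[0] 7 -> -6, delta = -13
For k < 0: P[k] unchanged, delta_P[k] = 0
For k >= 0: P[k] shifts by exactly -13
Delta array: [-13, -13, -13, -13, -13, -13, -13]

Answer: [-13, -13, -13, -13, -13, -13, -13]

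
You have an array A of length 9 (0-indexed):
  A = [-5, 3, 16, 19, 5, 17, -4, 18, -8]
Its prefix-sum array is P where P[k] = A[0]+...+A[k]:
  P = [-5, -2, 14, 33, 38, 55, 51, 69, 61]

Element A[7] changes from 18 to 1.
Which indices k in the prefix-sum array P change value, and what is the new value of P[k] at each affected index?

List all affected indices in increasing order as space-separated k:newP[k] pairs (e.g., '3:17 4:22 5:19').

Answer: 7:52 8:44

Derivation:
P[k] = A[0] + ... + A[k]
P[k] includes A[7] iff k >= 7
Affected indices: 7, 8, ..., 8; delta = -17
  P[7]: 69 + -17 = 52
  P[8]: 61 + -17 = 44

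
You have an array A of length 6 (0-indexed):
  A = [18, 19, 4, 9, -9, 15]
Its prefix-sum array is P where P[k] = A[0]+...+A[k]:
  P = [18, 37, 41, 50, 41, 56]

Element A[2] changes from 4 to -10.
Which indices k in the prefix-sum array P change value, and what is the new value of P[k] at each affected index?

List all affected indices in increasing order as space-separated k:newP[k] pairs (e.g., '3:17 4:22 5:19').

P[k] = A[0] + ... + A[k]
P[k] includes A[2] iff k >= 2
Affected indices: 2, 3, ..., 5; delta = -14
  P[2]: 41 + -14 = 27
  P[3]: 50 + -14 = 36
  P[4]: 41 + -14 = 27
  P[5]: 56 + -14 = 42

Answer: 2:27 3:36 4:27 5:42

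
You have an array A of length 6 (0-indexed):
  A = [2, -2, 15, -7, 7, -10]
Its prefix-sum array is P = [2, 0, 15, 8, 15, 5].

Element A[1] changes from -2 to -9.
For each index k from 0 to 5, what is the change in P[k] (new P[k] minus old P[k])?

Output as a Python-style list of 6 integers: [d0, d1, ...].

Answer: [0, -7, -7, -7, -7, -7]

Derivation:
Element change: A[1] -2 -> -9, delta = -7
For k < 1: P[k] unchanged, delta_P[k] = 0
For k >= 1: P[k] shifts by exactly -7
Delta array: [0, -7, -7, -7, -7, -7]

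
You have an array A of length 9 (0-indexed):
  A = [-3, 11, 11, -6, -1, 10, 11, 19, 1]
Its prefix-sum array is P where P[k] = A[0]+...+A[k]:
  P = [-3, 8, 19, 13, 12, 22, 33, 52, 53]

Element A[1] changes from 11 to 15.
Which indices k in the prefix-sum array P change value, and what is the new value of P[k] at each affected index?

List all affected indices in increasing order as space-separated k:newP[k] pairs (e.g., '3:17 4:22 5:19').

P[k] = A[0] + ... + A[k]
P[k] includes A[1] iff k >= 1
Affected indices: 1, 2, ..., 8; delta = 4
  P[1]: 8 + 4 = 12
  P[2]: 19 + 4 = 23
  P[3]: 13 + 4 = 17
  P[4]: 12 + 4 = 16
  P[5]: 22 + 4 = 26
  P[6]: 33 + 4 = 37
  P[7]: 52 + 4 = 56
  P[8]: 53 + 4 = 57

Answer: 1:12 2:23 3:17 4:16 5:26 6:37 7:56 8:57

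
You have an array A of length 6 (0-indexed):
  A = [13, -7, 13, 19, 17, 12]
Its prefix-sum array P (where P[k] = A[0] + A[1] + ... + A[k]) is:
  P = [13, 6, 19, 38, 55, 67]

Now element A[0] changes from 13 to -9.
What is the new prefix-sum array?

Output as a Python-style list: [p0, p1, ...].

Answer: [-9, -16, -3, 16, 33, 45]

Derivation:
Change: A[0] 13 -> -9, delta = -22
P[k] for k < 0: unchanged (A[0] not included)
P[k] for k >= 0: shift by delta = -22
  P[0] = 13 + -22 = -9
  P[1] = 6 + -22 = -16
  P[2] = 19 + -22 = -3
  P[3] = 38 + -22 = 16
  P[4] = 55 + -22 = 33
  P[5] = 67 + -22 = 45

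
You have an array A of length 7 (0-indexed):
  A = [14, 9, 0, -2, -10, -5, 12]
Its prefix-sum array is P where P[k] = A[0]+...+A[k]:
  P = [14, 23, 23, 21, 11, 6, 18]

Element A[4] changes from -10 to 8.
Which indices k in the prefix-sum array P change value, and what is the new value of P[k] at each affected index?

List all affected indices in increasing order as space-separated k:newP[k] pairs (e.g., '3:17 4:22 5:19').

P[k] = A[0] + ... + A[k]
P[k] includes A[4] iff k >= 4
Affected indices: 4, 5, ..., 6; delta = 18
  P[4]: 11 + 18 = 29
  P[5]: 6 + 18 = 24
  P[6]: 18 + 18 = 36

Answer: 4:29 5:24 6:36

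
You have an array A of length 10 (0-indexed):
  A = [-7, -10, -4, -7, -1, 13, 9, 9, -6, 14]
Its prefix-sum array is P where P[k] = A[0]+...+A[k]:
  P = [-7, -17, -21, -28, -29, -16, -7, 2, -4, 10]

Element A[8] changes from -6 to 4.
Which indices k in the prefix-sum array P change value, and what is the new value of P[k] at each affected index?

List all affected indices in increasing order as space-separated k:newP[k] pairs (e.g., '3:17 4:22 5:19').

P[k] = A[0] + ... + A[k]
P[k] includes A[8] iff k >= 8
Affected indices: 8, 9, ..., 9; delta = 10
  P[8]: -4 + 10 = 6
  P[9]: 10 + 10 = 20

Answer: 8:6 9:20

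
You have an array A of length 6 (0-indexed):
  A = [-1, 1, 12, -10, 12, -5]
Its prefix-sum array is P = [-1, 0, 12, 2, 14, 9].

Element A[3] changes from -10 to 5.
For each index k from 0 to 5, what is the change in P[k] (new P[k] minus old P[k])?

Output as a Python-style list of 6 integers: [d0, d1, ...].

Element change: A[3] -10 -> 5, delta = 15
For k < 3: P[k] unchanged, delta_P[k] = 0
For k >= 3: P[k] shifts by exactly 15
Delta array: [0, 0, 0, 15, 15, 15]

Answer: [0, 0, 0, 15, 15, 15]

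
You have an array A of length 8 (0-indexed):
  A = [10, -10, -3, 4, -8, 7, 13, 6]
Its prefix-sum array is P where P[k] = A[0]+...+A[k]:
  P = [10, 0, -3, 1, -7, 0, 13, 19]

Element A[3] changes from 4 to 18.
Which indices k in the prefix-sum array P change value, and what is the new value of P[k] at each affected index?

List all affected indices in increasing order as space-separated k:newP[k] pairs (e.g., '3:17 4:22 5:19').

Answer: 3:15 4:7 5:14 6:27 7:33

Derivation:
P[k] = A[0] + ... + A[k]
P[k] includes A[3] iff k >= 3
Affected indices: 3, 4, ..., 7; delta = 14
  P[3]: 1 + 14 = 15
  P[4]: -7 + 14 = 7
  P[5]: 0 + 14 = 14
  P[6]: 13 + 14 = 27
  P[7]: 19 + 14 = 33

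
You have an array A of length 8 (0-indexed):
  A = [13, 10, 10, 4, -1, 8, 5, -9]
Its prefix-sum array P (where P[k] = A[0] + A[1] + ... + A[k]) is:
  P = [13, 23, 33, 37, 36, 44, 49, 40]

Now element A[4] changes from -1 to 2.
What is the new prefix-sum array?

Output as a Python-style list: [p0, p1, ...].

Change: A[4] -1 -> 2, delta = 3
P[k] for k < 4: unchanged (A[4] not included)
P[k] for k >= 4: shift by delta = 3
  P[0] = 13 + 0 = 13
  P[1] = 23 + 0 = 23
  P[2] = 33 + 0 = 33
  P[3] = 37 + 0 = 37
  P[4] = 36 + 3 = 39
  P[5] = 44 + 3 = 47
  P[6] = 49 + 3 = 52
  P[7] = 40 + 3 = 43

Answer: [13, 23, 33, 37, 39, 47, 52, 43]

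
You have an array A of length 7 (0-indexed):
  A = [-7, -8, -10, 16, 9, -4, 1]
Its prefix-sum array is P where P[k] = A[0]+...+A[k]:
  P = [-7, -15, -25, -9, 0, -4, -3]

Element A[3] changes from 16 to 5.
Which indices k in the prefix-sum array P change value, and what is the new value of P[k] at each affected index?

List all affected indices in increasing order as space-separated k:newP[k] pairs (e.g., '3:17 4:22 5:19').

P[k] = A[0] + ... + A[k]
P[k] includes A[3] iff k >= 3
Affected indices: 3, 4, ..., 6; delta = -11
  P[3]: -9 + -11 = -20
  P[4]: 0 + -11 = -11
  P[5]: -4 + -11 = -15
  P[6]: -3 + -11 = -14

Answer: 3:-20 4:-11 5:-15 6:-14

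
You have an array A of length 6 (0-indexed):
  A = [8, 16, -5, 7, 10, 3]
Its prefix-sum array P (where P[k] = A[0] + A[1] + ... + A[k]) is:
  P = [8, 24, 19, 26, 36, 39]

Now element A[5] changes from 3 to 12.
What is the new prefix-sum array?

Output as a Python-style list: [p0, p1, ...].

Change: A[5] 3 -> 12, delta = 9
P[k] for k < 5: unchanged (A[5] not included)
P[k] for k >= 5: shift by delta = 9
  P[0] = 8 + 0 = 8
  P[1] = 24 + 0 = 24
  P[2] = 19 + 0 = 19
  P[3] = 26 + 0 = 26
  P[4] = 36 + 0 = 36
  P[5] = 39 + 9 = 48

Answer: [8, 24, 19, 26, 36, 48]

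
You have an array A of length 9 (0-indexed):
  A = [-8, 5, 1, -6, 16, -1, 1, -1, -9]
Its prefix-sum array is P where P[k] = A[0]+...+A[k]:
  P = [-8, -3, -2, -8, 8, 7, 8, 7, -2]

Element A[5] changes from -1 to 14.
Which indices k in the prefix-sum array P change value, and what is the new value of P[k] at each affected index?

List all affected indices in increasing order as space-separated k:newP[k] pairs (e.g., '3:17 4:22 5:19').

P[k] = A[0] + ... + A[k]
P[k] includes A[5] iff k >= 5
Affected indices: 5, 6, ..., 8; delta = 15
  P[5]: 7 + 15 = 22
  P[6]: 8 + 15 = 23
  P[7]: 7 + 15 = 22
  P[8]: -2 + 15 = 13

Answer: 5:22 6:23 7:22 8:13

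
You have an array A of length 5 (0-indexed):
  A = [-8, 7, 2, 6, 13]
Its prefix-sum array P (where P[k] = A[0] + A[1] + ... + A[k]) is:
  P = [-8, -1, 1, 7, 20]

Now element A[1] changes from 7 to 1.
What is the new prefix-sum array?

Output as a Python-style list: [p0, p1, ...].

Answer: [-8, -7, -5, 1, 14]

Derivation:
Change: A[1] 7 -> 1, delta = -6
P[k] for k < 1: unchanged (A[1] not included)
P[k] for k >= 1: shift by delta = -6
  P[0] = -8 + 0 = -8
  P[1] = -1 + -6 = -7
  P[2] = 1 + -6 = -5
  P[3] = 7 + -6 = 1
  P[4] = 20 + -6 = 14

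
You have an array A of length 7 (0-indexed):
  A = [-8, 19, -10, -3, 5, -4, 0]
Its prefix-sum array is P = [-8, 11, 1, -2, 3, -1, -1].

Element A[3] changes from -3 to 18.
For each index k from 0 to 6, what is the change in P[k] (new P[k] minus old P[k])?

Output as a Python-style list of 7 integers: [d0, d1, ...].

Element change: A[3] -3 -> 18, delta = 21
For k < 3: P[k] unchanged, delta_P[k] = 0
For k >= 3: P[k] shifts by exactly 21
Delta array: [0, 0, 0, 21, 21, 21, 21]

Answer: [0, 0, 0, 21, 21, 21, 21]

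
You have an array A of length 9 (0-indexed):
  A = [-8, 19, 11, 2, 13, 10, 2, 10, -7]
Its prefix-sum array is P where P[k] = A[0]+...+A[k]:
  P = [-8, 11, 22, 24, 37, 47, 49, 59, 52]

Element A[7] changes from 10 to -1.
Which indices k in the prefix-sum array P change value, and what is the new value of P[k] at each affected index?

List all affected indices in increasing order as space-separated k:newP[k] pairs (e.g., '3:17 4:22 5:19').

Answer: 7:48 8:41

Derivation:
P[k] = A[0] + ... + A[k]
P[k] includes A[7] iff k >= 7
Affected indices: 7, 8, ..., 8; delta = -11
  P[7]: 59 + -11 = 48
  P[8]: 52 + -11 = 41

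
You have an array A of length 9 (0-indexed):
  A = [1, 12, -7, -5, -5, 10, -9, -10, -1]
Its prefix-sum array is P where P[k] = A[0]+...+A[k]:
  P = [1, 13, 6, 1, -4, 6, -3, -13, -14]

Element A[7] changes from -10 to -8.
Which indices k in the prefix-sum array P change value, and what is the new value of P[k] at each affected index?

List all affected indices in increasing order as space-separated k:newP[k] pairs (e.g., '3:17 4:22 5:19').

Answer: 7:-11 8:-12

Derivation:
P[k] = A[0] + ... + A[k]
P[k] includes A[7] iff k >= 7
Affected indices: 7, 8, ..., 8; delta = 2
  P[7]: -13 + 2 = -11
  P[8]: -14 + 2 = -12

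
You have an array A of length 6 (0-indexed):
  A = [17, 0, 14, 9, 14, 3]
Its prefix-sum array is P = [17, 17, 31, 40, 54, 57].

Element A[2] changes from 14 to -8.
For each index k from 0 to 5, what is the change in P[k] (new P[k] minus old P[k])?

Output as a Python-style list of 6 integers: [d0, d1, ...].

Element change: A[2] 14 -> -8, delta = -22
For k < 2: P[k] unchanged, delta_P[k] = 0
For k >= 2: P[k] shifts by exactly -22
Delta array: [0, 0, -22, -22, -22, -22]

Answer: [0, 0, -22, -22, -22, -22]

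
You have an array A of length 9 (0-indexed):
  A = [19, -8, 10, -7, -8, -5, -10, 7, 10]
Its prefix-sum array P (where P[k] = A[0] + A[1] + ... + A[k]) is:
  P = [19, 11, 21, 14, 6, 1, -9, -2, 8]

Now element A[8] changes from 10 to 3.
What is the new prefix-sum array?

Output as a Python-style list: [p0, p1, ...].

Change: A[8] 10 -> 3, delta = -7
P[k] for k < 8: unchanged (A[8] not included)
P[k] for k >= 8: shift by delta = -7
  P[0] = 19 + 0 = 19
  P[1] = 11 + 0 = 11
  P[2] = 21 + 0 = 21
  P[3] = 14 + 0 = 14
  P[4] = 6 + 0 = 6
  P[5] = 1 + 0 = 1
  P[6] = -9 + 0 = -9
  P[7] = -2 + 0 = -2
  P[8] = 8 + -7 = 1

Answer: [19, 11, 21, 14, 6, 1, -9, -2, 1]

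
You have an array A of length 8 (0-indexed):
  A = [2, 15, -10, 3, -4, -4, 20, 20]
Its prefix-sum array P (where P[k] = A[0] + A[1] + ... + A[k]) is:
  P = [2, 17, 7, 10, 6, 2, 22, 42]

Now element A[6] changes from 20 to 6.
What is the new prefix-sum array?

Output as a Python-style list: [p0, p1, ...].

Change: A[6] 20 -> 6, delta = -14
P[k] for k < 6: unchanged (A[6] not included)
P[k] for k >= 6: shift by delta = -14
  P[0] = 2 + 0 = 2
  P[1] = 17 + 0 = 17
  P[2] = 7 + 0 = 7
  P[3] = 10 + 0 = 10
  P[4] = 6 + 0 = 6
  P[5] = 2 + 0 = 2
  P[6] = 22 + -14 = 8
  P[7] = 42 + -14 = 28

Answer: [2, 17, 7, 10, 6, 2, 8, 28]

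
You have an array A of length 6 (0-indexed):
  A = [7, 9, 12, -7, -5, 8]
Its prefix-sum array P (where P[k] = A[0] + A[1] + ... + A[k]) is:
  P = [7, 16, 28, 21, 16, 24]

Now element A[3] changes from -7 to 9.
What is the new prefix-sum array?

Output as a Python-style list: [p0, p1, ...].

Change: A[3] -7 -> 9, delta = 16
P[k] for k < 3: unchanged (A[3] not included)
P[k] for k >= 3: shift by delta = 16
  P[0] = 7 + 0 = 7
  P[1] = 16 + 0 = 16
  P[2] = 28 + 0 = 28
  P[3] = 21 + 16 = 37
  P[4] = 16 + 16 = 32
  P[5] = 24 + 16 = 40

Answer: [7, 16, 28, 37, 32, 40]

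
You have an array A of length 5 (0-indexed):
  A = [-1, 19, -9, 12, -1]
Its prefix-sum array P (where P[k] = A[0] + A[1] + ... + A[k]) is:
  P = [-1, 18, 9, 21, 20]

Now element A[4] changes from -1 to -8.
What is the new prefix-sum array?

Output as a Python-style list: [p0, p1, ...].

Answer: [-1, 18, 9, 21, 13]

Derivation:
Change: A[4] -1 -> -8, delta = -7
P[k] for k < 4: unchanged (A[4] not included)
P[k] for k >= 4: shift by delta = -7
  P[0] = -1 + 0 = -1
  P[1] = 18 + 0 = 18
  P[2] = 9 + 0 = 9
  P[3] = 21 + 0 = 21
  P[4] = 20 + -7 = 13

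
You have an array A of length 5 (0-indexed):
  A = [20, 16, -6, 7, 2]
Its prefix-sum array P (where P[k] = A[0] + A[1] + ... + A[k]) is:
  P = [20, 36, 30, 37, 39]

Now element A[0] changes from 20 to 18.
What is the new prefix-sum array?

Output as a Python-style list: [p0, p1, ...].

Change: A[0] 20 -> 18, delta = -2
P[k] for k < 0: unchanged (A[0] not included)
P[k] for k >= 0: shift by delta = -2
  P[0] = 20 + -2 = 18
  P[1] = 36 + -2 = 34
  P[2] = 30 + -2 = 28
  P[3] = 37 + -2 = 35
  P[4] = 39 + -2 = 37

Answer: [18, 34, 28, 35, 37]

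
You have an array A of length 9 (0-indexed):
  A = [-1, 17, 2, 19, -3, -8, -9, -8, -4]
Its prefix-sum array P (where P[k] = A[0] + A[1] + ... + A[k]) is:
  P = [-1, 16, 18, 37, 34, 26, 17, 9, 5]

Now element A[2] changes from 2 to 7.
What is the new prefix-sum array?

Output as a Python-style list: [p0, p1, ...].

Answer: [-1, 16, 23, 42, 39, 31, 22, 14, 10]

Derivation:
Change: A[2] 2 -> 7, delta = 5
P[k] for k < 2: unchanged (A[2] not included)
P[k] for k >= 2: shift by delta = 5
  P[0] = -1 + 0 = -1
  P[1] = 16 + 0 = 16
  P[2] = 18 + 5 = 23
  P[3] = 37 + 5 = 42
  P[4] = 34 + 5 = 39
  P[5] = 26 + 5 = 31
  P[6] = 17 + 5 = 22
  P[7] = 9 + 5 = 14
  P[8] = 5 + 5 = 10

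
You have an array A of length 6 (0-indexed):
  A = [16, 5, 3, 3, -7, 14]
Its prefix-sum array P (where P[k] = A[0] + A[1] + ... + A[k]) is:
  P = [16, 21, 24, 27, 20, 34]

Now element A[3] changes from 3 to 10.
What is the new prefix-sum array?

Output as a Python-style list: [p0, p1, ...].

Change: A[3] 3 -> 10, delta = 7
P[k] for k < 3: unchanged (A[3] not included)
P[k] for k >= 3: shift by delta = 7
  P[0] = 16 + 0 = 16
  P[1] = 21 + 0 = 21
  P[2] = 24 + 0 = 24
  P[3] = 27 + 7 = 34
  P[4] = 20 + 7 = 27
  P[5] = 34 + 7 = 41

Answer: [16, 21, 24, 34, 27, 41]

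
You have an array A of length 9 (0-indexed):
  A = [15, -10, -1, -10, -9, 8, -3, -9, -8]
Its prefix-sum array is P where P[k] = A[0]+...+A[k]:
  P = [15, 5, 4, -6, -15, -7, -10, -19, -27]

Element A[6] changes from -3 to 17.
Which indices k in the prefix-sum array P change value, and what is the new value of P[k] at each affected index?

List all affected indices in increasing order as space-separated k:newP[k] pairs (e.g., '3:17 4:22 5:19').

Answer: 6:10 7:1 8:-7

Derivation:
P[k] = A[0] + ... + A[k]
P[k] includes A[6] iff k >= 6
Affected indices: 6, 7, ..., 8; delta = 20
  P[6]: -10 + 20 = 10
  P[7]: -19 + 20 = 1
  P[8]: -27 + 20 = -7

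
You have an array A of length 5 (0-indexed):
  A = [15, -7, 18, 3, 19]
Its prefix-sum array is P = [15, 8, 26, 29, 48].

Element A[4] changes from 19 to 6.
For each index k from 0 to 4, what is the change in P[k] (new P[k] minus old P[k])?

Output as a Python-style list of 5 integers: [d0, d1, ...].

Element change: A[4] 19 -> 6, delta = -13
For k < 4: P[k] unchanged, delta_P[k] = 0
For k >= 4: P[k] shifts by exactly -13
Delta array: [0, 0, 0, 0, -13]

Answer: [0, 0, 0, 0, -13]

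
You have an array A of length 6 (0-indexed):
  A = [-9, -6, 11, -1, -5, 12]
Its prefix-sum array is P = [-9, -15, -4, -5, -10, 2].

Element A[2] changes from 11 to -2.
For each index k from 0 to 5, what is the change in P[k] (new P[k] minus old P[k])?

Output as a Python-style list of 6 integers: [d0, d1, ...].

Element change: A[2] 11 -> -2, delta = -13
For k < 2: P[k] unchanged, delta_P[k] = 0
For k >= 2: P[k] shifts by exactly -13
Delta array: [0, 0, -13, -13, -13, -13]

Answer: [0, 0, -13, -13, -13, -13]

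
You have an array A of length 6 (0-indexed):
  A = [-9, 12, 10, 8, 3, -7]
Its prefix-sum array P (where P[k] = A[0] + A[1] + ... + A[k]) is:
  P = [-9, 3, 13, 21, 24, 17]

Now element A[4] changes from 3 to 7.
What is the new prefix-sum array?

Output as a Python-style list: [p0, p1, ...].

Change: A[4] 3 -> 7, delta = 4
P[k] for k < 4: unchanged (A[4] not included)
P[k] for k >= 4: shift by delta = 4
  P[0] = -9 + 0 = -9
  P[1] = 3 + 0 = 3
  P[2] = 13 + 0 = 13
  P[3] = 21 + 0 = 21
  P[4] = 24 + 4 = 28
  P[5] = 17 + 4 = 21

Answer: [-9, 3, 13, 21, 28, 21]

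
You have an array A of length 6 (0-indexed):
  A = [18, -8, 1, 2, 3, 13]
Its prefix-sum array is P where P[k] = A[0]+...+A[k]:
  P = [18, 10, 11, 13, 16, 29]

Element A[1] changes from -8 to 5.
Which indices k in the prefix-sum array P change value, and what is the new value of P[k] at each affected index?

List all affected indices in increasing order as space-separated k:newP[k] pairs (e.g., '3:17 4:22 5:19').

Answer: 1:23 2:24 3:26 4:29 5:42

Derivation:
P[k] = A[0] + ... + A[k]
P[k] includes A[1] iff k >= 1
Affected indices: 1, 2, ..., 5; delta = 13
  P[1]: 10 + 13 = 23
  P[2]: 11 + 13 = 24
  P[3]: 13 + 13 = 26
  P[4]: 16 + 13 = 29
  P[5]: 29 + 13 = 42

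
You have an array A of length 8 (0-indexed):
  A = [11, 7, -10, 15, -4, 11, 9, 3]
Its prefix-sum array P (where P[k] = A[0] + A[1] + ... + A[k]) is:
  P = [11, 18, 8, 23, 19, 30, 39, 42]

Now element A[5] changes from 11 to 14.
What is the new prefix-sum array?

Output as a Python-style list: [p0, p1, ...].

Answer: [11, 18, 8, 23, 19, 33, 42, 45]

Derivation:
Change: A[5] 11 -> 14, delta = 3
P[k] for k < 5: unchanged (A[5] not included)
P[k] for k >= 5: shift by delta = 3
  P[0] = 11 + 0 = 11
  P[1] = 18 + 0 = 18
  P[2] = 8 + 0 = 8
  P[3] = 23 + 0 = 23
  P[4] = 19 + 0 = 19
  P[5] = 30 + 3 = 33
  P[6] = 39 + 3 = 42
  P[7] = 42 + 3 = 45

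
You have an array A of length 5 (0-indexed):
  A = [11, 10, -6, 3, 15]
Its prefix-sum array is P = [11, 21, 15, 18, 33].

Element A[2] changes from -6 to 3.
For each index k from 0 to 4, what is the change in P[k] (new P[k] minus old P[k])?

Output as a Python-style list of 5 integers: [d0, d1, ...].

Answer: [0, 0, 9, 9, 9]

Derivation:
Element change: A[2] -6 -> 3, delta = 9
For k < 2: P[k] unchanged, delta_P[k] = 0
For k >= 2: P[k] shifts by exactly 9
Delta array: [0, 0, 9, 9, 9]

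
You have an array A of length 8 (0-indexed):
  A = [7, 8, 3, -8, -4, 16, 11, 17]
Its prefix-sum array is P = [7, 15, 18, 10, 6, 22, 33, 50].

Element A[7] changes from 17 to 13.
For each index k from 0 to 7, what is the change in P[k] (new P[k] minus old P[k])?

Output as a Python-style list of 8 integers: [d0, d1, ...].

Answer: [0, 0, 0, 0, 0, 0, 0, -4]

Derivation:
Element change: A[7] 17 -> 13, delta = -4
For k < 7: P[k] unchanged, delta_P[k] = 0
For k >= 7: P[k] shifts by exactly -4
Delta array: [0, 0, 0, 0, 0, 0, 0, -4]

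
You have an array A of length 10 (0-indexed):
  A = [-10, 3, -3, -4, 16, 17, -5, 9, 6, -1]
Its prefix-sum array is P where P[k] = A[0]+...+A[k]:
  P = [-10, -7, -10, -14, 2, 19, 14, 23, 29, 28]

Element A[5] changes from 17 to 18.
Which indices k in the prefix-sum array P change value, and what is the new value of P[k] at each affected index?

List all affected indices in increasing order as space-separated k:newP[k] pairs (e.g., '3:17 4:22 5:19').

Answer: 5:20 6:15 7:24 8:30 9:29

Derivation:
P[k] = A[0] + ... + A[k]
P[k] includes A[5] iff k >= 5
Affected indices: 5, 6, ..., 9; delta = 1
  P[5]: 19 + 1 = 20
  P[6]: 14 + 1 = 15
  P[7]: 23 + 1 = 24
  P[8]: 29 + 1 = 30
  P[9]: 28 + 1 = 29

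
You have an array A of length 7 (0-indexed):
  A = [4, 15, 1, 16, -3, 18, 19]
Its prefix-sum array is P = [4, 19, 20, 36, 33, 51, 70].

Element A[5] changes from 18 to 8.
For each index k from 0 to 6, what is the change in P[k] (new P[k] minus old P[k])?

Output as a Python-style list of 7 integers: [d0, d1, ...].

Answer: [0, 0, 0, 0, 0, -10, -10]

Derivation:
Element change: A[5] 18 -> 8, delta = -10
For k < 5: P[k] unchanged, delta_P[k] = 0
For k >= 5: P[k] shifts by exactly -10
Delta array: [0, 0, 0, 0, 0, -10, -10]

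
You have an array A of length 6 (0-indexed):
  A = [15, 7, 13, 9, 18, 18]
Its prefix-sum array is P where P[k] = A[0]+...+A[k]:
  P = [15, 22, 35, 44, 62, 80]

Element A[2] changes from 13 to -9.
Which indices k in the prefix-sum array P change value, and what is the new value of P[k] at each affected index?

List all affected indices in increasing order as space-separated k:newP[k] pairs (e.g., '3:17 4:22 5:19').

Answer: 2:13 3:22 4:40 5:58

Derivation:
P[k] = A[0] + ... + A[k]
P[k] includes A[2] iff k >= 2
Affected indices: 2, 3, ..., 5; delta = -22
  P[2]: 35 + -22 = 13
  P[3]: 44 + -22 = 22
  P[4]: 62 + -22 = 40
  P[5]: 80 + -22 = 58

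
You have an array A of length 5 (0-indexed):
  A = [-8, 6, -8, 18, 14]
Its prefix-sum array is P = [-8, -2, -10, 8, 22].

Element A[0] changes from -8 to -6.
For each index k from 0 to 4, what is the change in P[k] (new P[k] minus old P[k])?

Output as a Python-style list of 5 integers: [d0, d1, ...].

Answer: [2, 2, 2, 2, 2]

Derivation:
Element change: A[0] -8 -> -6, delta = 2
For k < 0: P[k] unchanged, delta_P[k] = 0
For k >= 0: P[k] shifts by exactly 2
Delta array: [2, 2, 2, 2, 2]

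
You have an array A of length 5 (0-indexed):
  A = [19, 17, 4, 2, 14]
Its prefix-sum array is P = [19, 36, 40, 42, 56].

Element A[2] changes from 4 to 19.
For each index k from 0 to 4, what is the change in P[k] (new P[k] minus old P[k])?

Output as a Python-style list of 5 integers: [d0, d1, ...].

Element change: A[2] 4 -> 19, delta = 15
For k < 2: P[k] unchanged, delta_P[k] = 0
For k >= 2: P[k] shifts by exactly 15
Delta array: [0, 0, 15, 15, 15]

Answer: [0, 0, 15, 15, 15]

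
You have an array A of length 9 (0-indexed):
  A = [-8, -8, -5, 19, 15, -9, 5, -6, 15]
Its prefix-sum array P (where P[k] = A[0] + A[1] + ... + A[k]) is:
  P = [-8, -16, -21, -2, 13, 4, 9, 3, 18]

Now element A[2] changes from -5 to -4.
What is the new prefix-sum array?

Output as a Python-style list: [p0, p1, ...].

Answer: [-8, -16, -20, -1, 14, 5, 10, 4, 19]

Derivation:
Change: A[2] -5 -> -4, delta = 1
P[k] for k < 2: unchanged (A[2] not included)
P[k] for k >= 2: shift by delta = 1
  P[0] = -8 + 0 = -8
  P[1] = -16 + 0 = -16
  P[2] = -21 + 1 = -20
  P[3] = -2 + 1 = -1
  P[4] = 13 + 1 = 14
  P[5] = 4 + 1 = 5
  P[6] = 9 + 1 = 10
  P[7] = 3 + 1 = 4
  P[8] = 18 + 1 = 19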